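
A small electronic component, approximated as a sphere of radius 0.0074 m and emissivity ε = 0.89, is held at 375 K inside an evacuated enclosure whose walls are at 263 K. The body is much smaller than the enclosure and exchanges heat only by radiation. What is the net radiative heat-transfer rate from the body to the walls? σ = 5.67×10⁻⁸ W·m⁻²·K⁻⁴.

For a small grey body in a large enclosure: P_net = εσA(T_body⁴ − T_wall⁴).
A = 4πr² = 6.881×10⁻⁴ m²; T_body⁴ − T_wall⁴ = 1.978×10¹⁰ − 4.784×10⁹ = 1.499×10¹⁰ K⁴.
|P_net| = 0.89·5.67×10⁻⁸·6.881×10⁻⁴·1.499×10¹⁰.

P_net ≈ 0.521 W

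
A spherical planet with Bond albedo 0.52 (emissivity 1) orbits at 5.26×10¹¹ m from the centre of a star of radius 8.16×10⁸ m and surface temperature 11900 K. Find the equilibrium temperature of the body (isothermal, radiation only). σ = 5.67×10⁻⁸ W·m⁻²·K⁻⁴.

The star's surface emits σT_*⁴; at distance d the flux is S = σT_*⁴(R_*/d)².
S = 5.67×10⁻⁸·(11900)⁴·(8.16×10⁸/5.26×10¹¹)² = 2736 W/m².
For an isothermal sphere T⁴ = (1−a)S/(4σ) = 5.791×10⁹ K⁴.

T ≈ 276 K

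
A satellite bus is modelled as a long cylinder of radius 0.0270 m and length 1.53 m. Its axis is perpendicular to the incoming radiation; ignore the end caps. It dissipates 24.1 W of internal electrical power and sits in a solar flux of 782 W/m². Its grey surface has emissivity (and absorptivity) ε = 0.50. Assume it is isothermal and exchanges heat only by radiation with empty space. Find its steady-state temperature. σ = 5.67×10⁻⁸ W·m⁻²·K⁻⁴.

At steady state, absorbed solar power + internal power = radiated power.
Absorbed: α·S·A_cross = 0.50·782·0.08262 = 32.30 W (cross-section 2rL).
Total input = 32.30 + 24.1 = 56.40 W.
Radiated: εσ·A_surf·T⁴ with A_surf = 2πrL = 0.2596 m².
T⁴ = 56.40/(0.50·5.67×10⁻⁸·0.2596) = 7.665×10⁹ K⁴.

T ≈ 296 K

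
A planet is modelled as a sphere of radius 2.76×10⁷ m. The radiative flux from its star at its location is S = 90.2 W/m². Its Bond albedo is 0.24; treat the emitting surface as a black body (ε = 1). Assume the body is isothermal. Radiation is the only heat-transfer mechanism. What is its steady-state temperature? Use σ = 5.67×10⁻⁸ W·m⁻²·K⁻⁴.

At equilibrium, absorbed power = emitted power.
Absorbing cross-section = πr² = 2.393×10¹⁵ m²; emitting surface = 4πr² = 9.573×10¹⁵ m² (ratio 4).
(1−a)S·A_cross = εσ·A_surf·T⁴  ⇒  T⁴ = (1−a)S/(4σ).
T⁴ = 0.760·90.2/(4·5.67×10⁻⁸) = 3.023×10⁸ K⁴.
T = (3.023×10⁸)^(1/4).

T ≈ 132 K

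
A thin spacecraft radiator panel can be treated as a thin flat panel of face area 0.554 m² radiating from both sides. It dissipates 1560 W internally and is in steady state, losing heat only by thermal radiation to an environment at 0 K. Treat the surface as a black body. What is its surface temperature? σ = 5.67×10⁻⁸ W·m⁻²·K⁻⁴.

Steady state: internal power = radiated power, P = εσA T⁴.
Radiating area A = 2·0.554 = 1.108 m².
T⁴ = P/(εσA) = 1560/(1.0·5.67×10⁻⁸·1.108) = 2.483×10¹⁰ K⁴.
T = (2.483×10¹⁰)^(1/4).

T ≈ 397 K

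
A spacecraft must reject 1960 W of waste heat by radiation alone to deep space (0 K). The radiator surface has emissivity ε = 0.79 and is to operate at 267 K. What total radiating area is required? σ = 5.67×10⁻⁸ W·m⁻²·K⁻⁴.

P = εσA T⁴ ⇒ A = P/(εσT⁴).
T⁴ = 5.082×10⁹ K⁴.
A = 1960/(0.79 × 5.67×10⁻⁸ × 5.082×10⁹).

A ≈ 8.61 m²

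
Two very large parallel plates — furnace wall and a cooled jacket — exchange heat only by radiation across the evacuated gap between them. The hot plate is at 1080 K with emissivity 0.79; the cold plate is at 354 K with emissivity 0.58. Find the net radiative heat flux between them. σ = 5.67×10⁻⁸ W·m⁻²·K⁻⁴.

q ≈ 38300 W/m²

For two infinite grey parallel plates, q = σ(T₁⁴ − T₂⁴)/(1/ε₁ + 1/ε₂ − 1).
T₁⁴ − T₂⁴ = 1.360×10¹² − 1.570×10¹⁰ = 1.345×10¹² K⁴.
1/ε₁ + 1/ε₂ − 1 = 1.266 + 1.724 − 1 = 1.990.
q = 5.67×10⁻⁸ × 1.345×10¹² / 1.990.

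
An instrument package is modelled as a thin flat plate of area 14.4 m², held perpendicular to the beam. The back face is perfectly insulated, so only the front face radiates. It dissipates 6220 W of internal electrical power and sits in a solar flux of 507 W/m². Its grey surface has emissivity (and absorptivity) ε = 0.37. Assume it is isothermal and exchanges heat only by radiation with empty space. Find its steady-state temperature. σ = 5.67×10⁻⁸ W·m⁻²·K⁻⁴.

T ≈ 415 K

At steady state, absorbed solar power + internal power = radiated power.
Absorbed: α·S·A_cross = 0.37·507·14.40 = 2701 W (cross-section A).
Total input = 2701 + 6220 = 8921 W.
Radiated: εσ·A_surf·T⁴ with A_surf = A = 14.40 m².
T⁴ = 8921/(0.37·5.67×10⁻⁸·14.40) = 2.953×10¹⁰ K⁴.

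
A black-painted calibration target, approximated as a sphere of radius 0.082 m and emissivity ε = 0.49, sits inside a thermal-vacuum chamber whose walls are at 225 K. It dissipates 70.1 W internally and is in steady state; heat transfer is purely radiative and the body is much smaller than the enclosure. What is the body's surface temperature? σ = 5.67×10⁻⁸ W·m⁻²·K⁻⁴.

For a small grey body in a large enclosure, net radiated power = εσA(T⁴ − T_w⁴).
Steady state: P = εσA(T⁴ − T_w⁴) with A = 4πr² = 0.08450 m².
T⁴ = P/(εσA) + T_w⁴ = 70.1/(0.49·5.67×10⁻⁸·0.08450) + (225)⁴
    = 2.986×10¹⁰ + 2.563×10⁹ = 3.242×10¹⁰ K⁴.

T ≈ 424 K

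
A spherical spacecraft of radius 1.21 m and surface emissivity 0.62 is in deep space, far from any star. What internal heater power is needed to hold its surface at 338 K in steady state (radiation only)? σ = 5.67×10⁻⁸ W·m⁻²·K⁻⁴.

P ≈ 8440 W

P = εσ·4πr²·T⁴.
4πr² = 18.40 m²; T⁴ = 1.305×10¹⁰ K⁴.
P = 0.62·5.67×10⁻⁸·18.40·1.305×10¹⁰.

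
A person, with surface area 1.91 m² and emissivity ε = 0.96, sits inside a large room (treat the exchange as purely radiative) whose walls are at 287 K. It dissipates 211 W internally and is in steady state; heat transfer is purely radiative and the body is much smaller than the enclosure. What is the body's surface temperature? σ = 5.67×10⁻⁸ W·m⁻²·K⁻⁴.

T ≈ 306 K

For a small grey body in a large enclosure, net radiated power = εσA(T⁴ − T_w⁴).
Steady state: P = εσA(T⁴ − T_w⁴) with A = 1.91 m².
T⁴ = P/(εσA) + T_w⁴ = 211/(0.96·5.67×10⁻⁸·1.910) + (287)⁴
    = 2.030×10⁹ + 6.785×10⁹ = 8.814×10⁹ K⁴.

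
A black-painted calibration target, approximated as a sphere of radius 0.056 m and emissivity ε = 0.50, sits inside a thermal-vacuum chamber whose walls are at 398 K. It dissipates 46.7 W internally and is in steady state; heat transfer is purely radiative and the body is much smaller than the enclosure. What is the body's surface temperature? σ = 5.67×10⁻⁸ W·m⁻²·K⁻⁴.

For a small grey body in a large enclosure, net radiated power = εσA(T⁴ − T_w⁴).
Steady state: P = εσA(T⁴ − T_w⁴) with A = 4πr² = 0.03941 m².
T⁴ = P/(εσA) + T_w⁴ = 46.7/(0.50·5.67×10⁻⁸·0.03941) + (398)⁴
    = 4.180×10¹⁰ + 2.509×10¹⁰ = 6.689×10¹⁰ K⁴.

T ≈ 509 K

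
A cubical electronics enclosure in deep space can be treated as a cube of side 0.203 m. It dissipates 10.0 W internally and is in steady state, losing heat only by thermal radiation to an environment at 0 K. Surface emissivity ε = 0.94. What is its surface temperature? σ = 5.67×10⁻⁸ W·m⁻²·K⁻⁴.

Steady state: internal power = radiated power, P = εσA T⁴.
Radiating area A = 6L² = 0.2473 m².
T⁴ = P/(εσA) = 10.0/(0.94·5.67×10⁻⁸·0.2473) = 7.588×10⁸ K⁴.
T = (7.588×10⁸)^(1/4).

T ≈ 166 K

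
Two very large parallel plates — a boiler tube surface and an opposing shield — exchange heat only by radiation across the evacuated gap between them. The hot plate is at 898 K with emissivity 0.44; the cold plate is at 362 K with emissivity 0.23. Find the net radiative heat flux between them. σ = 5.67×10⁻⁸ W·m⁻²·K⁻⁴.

q ≈ 6390 W/m²

For two infinite grey parallel plates, q = σ(T₁⁴ − T₂⁴)/(1/ε₁ + 1/ε₂ − 1).
T₁⁴ − T₂⁴ = 6.503×10¹¹ − 1.717×10¹⁰ = 6.331×10¹¹ K⁴.
1/ε₁ + 1/ε₂ − 1 = 2.273 + 4.348 − 1 = 5.621.
q = 5.67×10⁻⁸ × 6.331×10¹¹ / 5.621.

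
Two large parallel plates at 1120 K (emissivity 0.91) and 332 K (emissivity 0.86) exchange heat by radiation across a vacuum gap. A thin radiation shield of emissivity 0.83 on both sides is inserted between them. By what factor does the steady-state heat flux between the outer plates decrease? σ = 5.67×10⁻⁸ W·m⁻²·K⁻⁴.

factor ≈ 2.12

Without shield: q₀ = σΔ(T⁴)/(1/ε₁+1/ε₂−1) with denominator 1.262.
With shield the two gaps are in series; the resistances add: (1/ε₁+1/ε_s−1)+(1/ε_s+1/ε₂−1) = 1.304+1.368 = 2.671.
Heat-flux ratio q₀/q = 2.671/1.262.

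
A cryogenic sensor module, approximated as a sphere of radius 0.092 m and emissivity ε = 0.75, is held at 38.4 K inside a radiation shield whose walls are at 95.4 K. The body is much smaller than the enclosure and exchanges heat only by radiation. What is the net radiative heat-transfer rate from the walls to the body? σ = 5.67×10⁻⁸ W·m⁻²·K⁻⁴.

For a small grey body in a large enclosure: P_net = εσA(T_body⁴ − T_wall⁴).
A = 4πr² = 0.1064 m²; T_body⁴ − T_wall⁴ = 2.174×10⁶ − 8.283×10⁷ = -8.066×10⁷ K⁴.
|P_net| = 0.75·5.67×10⁻⁸·0.1064·8.066×10⁷.

P_net ≈ 0.365 W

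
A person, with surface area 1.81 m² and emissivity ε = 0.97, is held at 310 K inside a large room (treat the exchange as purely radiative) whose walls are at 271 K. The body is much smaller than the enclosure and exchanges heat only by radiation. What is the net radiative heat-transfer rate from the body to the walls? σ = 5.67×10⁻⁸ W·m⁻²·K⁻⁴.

For a small grey body in a large enclosure: P_net = εσA(T_body⁴ − T_wall⁴).
A = 1.81 m²; T_body⁴ − T_wall⁴ = 9.235×10⁹ − 5.394×10⁹ = 3.842×10⁹ K⁴.
|P_net| = 0.97·5.67×10⁻⁸·1.810·3.842×10⁹.

P_net ≈ 382 W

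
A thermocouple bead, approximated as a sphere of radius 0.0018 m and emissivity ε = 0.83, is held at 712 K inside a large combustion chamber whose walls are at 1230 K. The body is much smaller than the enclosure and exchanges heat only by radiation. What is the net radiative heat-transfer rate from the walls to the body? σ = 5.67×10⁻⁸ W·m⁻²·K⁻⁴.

For a small grey body in a large enclosure: P_net = εσA(T_body⁴ − T_wall⁴).
A = 4πr² = 4.072×10⁻⁵ m²; T_body⁴ − T_wall⁴ = 2.570×10¹¹ − 2.289×10¹² = -2.032×10¹² K⁴.
|P_net| = 0.83·5.67×10⁻⁸·4.072×10⁻⁵·2.032×10¹².

P_net ≈ 3.89 W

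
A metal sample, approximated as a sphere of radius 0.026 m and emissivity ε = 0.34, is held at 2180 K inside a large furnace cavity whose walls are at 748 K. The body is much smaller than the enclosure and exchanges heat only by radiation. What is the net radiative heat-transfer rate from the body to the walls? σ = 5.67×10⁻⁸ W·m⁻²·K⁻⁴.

P_net ≈ 3650 W

For a small grey body in a large enclosure: P_net = εσA(T_body⁴ − T_wall⁴).
A = 4πr² = 0.008495 m²; T_body⁴ − T_wall⁴ = 2.259×10¹³ − 3.130×10¹¹ = 2.227×10¹³ K⁴.
|P_net| = 0.34·5.67×10⁻⁸·0.008495·2.227×10¹³.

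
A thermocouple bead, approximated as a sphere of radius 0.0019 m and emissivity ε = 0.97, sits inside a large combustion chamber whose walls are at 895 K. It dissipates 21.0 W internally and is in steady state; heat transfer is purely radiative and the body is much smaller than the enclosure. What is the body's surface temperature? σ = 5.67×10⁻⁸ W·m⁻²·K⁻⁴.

T ≈ 1730 K

For a small grey body in a large enclosure, net radiated power = εσA(T⁴ − T_w⁴).
Steady state: P = εσA(T⁴ − T_w⁴) with A = 4πr² = 4.536×10⁻⁵ m².
T⁴ = P/(εσA) + T_w⁴ = 21.0/(0.97·5.67×10⁻⁸·4.536×10⁻⁵) + (895)⁴
    = 8.417×10¹² + 6.416×10¹¹ = 9.058×10¹² K⁴.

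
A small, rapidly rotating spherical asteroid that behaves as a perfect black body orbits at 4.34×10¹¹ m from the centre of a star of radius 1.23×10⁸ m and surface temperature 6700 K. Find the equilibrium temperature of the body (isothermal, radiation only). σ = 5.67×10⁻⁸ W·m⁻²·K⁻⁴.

The star's surface emits σT_*⁴; at distance d the flux is S = σT_*⁴(R_*/d)².
S = 5.67×10⁻⁸·(6700)⁴·(1.23×10⁸/4.34×10¹¹)² = 9.177 W/m².
For an isothermal sphere T⁴ = (1−a)S/(4σ) = 4.046×10⁷ K⁴.

T ≈ 79.8 K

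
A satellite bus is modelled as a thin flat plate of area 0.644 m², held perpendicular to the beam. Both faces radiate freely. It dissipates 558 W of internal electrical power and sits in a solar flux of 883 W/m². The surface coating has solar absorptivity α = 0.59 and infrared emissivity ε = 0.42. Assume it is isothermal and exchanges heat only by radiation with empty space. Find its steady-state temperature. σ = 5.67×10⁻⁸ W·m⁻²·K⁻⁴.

T ≈ 413 K

At steady state, absorbed solar power + internal power = radiated power.
Absorbed: α·S·A_cross = 0.59·883·0.6440 = 335.5 W (cross-section A).
Total input = 335.5 + 558 = 893.5 W.
Radiated: εσ·A_surf·T⁴ with A_surf = 2A = 1.288 m².
T⁴ = 893.5/(0.42·5.67×10⁻⁸·1.288) = 2.913×10¹⁰ K⁴.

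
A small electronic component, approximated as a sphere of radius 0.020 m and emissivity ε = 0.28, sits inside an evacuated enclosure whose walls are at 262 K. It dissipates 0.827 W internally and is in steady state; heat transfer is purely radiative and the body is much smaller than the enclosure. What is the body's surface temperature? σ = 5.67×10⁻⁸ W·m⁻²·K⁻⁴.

T ≈ 350 K

For a small grey body in a large enclosure, net radiated power = εσA(T⁴ − T_w⁴).
Steady state: P = εσA(T⁴ − T_w⁴) with A = 4πr² = 0.005027 m².
T⁴ = P/(εσA) + T_w⁴ = 0.827/(0.28·5.67×10⁻⁸·0.005027) + (262)⁴
    = 1.036×10¹⁰ + 4.712×10⁹ = 1.508×10¹⁰ K⁴.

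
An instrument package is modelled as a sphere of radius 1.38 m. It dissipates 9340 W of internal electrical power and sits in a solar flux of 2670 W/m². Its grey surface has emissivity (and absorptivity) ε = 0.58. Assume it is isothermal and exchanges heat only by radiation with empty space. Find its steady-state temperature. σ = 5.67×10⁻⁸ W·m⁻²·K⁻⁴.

At steady state, absorbed solar power + internal power = radiated power.
Absorbed: α·S·A_cross = 0.58·2670·5.983 = 9265 W (cross-section πr²).
Total input = 9265 + 9340 = 18610 W.
Radiated: εσ·A_surf·T⁴ with A_surf = 4πr² = 23.93 m².
T⁴ = 18610/(0.58·5.67×10⁻⁸·23.93) = 2.364×10¹⁰ K⁴.

T ≈ 392 K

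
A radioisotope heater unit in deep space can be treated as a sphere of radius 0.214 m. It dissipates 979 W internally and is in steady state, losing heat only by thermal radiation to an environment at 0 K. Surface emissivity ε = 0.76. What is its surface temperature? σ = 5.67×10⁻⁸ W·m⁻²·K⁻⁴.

T ≈ 446 K

Steady state: internal power = radiated power, P = εσA T⁴.
Radiating area A = 4πr² = 0.5755 m².
T⁴ = P/(εσA) = 979/(0.76·5.67×10⁻⁸·0.5755) = 3.948×10¹⁰ K⁴.
T = (3.948×10¹⁰)^(1/4).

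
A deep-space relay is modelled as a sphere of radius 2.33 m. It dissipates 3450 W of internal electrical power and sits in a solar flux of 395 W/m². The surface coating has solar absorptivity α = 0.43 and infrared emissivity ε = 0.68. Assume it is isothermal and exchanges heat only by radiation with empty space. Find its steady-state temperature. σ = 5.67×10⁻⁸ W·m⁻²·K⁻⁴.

At steady state, absorbed solar power + internal power = radiated power.
Absorbed: α·S·A_cross = 0.43·395·17.06 = 2897 W (cross-section πr²).
Total input = 2897 + 3450 = 6347 W.
Radiated: εσ·A_surf·T⁴ with A_surf = 4πr² = 68.22 m².
T⁴ = 6347/(0.68·5.67×10⁻⁸·68.22) = 2.413×10⁹ K⁴.

T ≈ 222 K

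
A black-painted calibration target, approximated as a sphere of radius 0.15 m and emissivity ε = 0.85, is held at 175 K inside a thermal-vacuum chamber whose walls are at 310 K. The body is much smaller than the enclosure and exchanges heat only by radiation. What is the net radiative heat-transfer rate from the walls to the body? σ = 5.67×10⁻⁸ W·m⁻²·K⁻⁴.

For a small grey body in a large enclosure: P_net = εσA(T_body⁴ − T_wall⁴).
A = 4πr² = 0.2827 m²; T_body⁴ − T_wall⁴ = 9.379×10⁸ − 9.235×10⁹ = -8.297×10⁹ K⁴.
|P_net| = 0.85·5.67×10⁻⁸·0.2827·8.297×10⁹.

P_net ≈ 113 W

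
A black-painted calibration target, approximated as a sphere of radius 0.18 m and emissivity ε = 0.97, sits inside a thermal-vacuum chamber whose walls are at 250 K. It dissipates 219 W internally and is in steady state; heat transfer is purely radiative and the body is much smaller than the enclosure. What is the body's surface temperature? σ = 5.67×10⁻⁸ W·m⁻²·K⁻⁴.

For a small grey body in a large enclosure, net radiated power = εσA(T⁴ − T_w⁴).
Steady state: P = εσA(T⁴ − T_w⁴) with A = 4πr² = 0.4072 m².
T⁴ = P/(εσA) + T_w⁴ = 219/(0.97·5.67×10⁻⁸·0.4072) + (250)⁴
    = 9.780×10⁹ + 3.906×10⁹ = 1.369×10¹⁰ K⁴.

T ≈ 342 K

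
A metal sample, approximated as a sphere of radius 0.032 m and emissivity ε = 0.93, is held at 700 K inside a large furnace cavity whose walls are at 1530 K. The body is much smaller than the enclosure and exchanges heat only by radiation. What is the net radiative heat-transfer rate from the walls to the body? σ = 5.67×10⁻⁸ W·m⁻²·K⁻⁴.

P_net ≈ 3560 W

For a small grey body in a large enclosure: P_net = εσA(T_body⁴ − T_wall⁴).
A = 4πr² = 0.01287 m²; T_body⁴ − T_wall⁴ = 2.401×10¹¹ − 5.480×10¹² = -5.240×10¹² K⁴.
|P_net| = 0.93·5.67×10⁻⁸·0.01287·5.240×10¹².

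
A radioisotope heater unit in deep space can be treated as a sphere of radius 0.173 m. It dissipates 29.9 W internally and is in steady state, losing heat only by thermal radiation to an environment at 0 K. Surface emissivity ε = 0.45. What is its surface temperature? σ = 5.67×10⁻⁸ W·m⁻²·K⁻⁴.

Steady state: internal power = radiated power, P = εσA T⁴.
Radiating area A = 4πr² = 0.3761 m².
T⁴ = P/(εσA) = 29.9/(0.45·5.67×10⁻⁸·0.3761) = 3.116×10⁹ K⁴.
T = (3.116×10⁹)^(1/4).

T ≈ 236 K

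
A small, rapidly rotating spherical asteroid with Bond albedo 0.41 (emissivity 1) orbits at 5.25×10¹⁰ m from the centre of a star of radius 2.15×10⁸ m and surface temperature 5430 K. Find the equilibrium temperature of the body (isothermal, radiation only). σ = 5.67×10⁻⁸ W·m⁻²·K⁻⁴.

T ≈ 215 K

The star's surface emits σT_*⁴; at distance d the flux is S = σT_*⁴(R_*/d)².
S = 5.67×10⁻⁸·(5430)⁴·(2.15×10⁸/5.25×10¹⁰)² = 826.7 W/m².
For an isothermal sphere T⁴ = (1−a)S/(4σ) = 2.151×10⁹ K⁴.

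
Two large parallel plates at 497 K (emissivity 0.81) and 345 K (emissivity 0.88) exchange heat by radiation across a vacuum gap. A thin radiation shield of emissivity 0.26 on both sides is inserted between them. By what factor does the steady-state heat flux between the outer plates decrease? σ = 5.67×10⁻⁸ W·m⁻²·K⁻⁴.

factor ≈ 5.88

Without shield: q₀ = σΔ(T⁴)/(1/ε₁+1/ε₂−1) with denominator 1.371.
With shield the two gaps are in series; the resistances add: (1/ε₁+1/ε_s−1)+(1/ε_s+1/ε₂−1) = 4.081+3.983 = 8.063.
Heat-flux ratio q₀/q = 8.063/1.371.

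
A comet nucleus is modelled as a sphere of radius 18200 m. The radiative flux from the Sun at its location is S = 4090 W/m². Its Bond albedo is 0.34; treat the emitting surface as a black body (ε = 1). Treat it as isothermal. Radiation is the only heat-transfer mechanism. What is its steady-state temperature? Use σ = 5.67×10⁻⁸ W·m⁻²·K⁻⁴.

T ≈ 330 K

At equilibrium, absorbed power = emitted power.
Absorbing cross-section = πr² = 1.041×10⁹ m²; emitting surface = 4πr² = 4.162×10⁹ m² (ratio 4).
(1−a)S·A_cross = εσ·A_surf·T⁴  ⇒  T⁴ = (1−a)S/(4σ).
T⁴ = 0.660·4090/(4·5.67×10⁻⁸) = 1.190×10¹⁰ K⁴.
T = (1.190×10¹⁰)^(1/4).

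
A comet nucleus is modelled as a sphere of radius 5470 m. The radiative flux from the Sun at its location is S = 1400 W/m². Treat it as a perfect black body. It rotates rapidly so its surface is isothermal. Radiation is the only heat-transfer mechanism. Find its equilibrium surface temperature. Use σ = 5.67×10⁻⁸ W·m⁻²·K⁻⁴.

T ≈ 280 K

At equilibrium, absorbed power = emitted power.
Absorbing cross-section = πr² = 9.400×10⁷ m²; emitting surface = 4πr² = 3.760×10⁸ m² (ratio 4).
S·A_cross = εσ·A_surf·T⁴  ⇒  T⁴ = S/(4σ).
T⁴ = 1.00·1400/(4·5.67×10⁻⁸) = 6.173×10⁹ K⁴.
T = (6.173×10⁹)^(1/4).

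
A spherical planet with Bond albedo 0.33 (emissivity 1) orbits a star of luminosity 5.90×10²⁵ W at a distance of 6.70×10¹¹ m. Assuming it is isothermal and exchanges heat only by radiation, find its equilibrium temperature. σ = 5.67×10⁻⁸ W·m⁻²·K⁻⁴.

T ≈ 74.6 K

First find the stellar flux at distance d: S = L/(4πd²) = 5.90×10²⁵/(4π·(6.70×10¹¹)²) = 10.46 W/m².
For an isothermal sphere, absorbed (1−a)S·πr² = emitted σ·4πr²·T⁴, so T⁴ = (1−a)S/(4σ).
T⁴ = 0.670·10.46/(4·5.67×10⁻⁸) = 3.090×10⁷ K⁴.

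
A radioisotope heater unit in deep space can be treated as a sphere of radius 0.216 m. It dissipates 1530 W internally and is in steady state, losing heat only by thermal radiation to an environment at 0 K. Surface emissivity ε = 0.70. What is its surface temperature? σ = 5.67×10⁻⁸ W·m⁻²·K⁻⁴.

T ≈ 506 K

Steady state: internal power = radiated power, P = εσA T⁴.
Radiating area A = 4πr² = 0.5863 m².
T⁴ = P/(εσA) = 1530/(0.70·5.67×10⁻⁸·0.5863) = 6.575×10¹⁰ K⁴.
T = (6.575×10¹⁰)^(1/4).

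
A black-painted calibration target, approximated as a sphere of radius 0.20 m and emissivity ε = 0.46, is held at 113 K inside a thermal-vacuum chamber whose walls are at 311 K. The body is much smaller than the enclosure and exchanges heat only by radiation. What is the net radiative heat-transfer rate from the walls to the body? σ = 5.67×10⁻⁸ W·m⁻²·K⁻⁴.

For a small grey body in a large enclosure: P_net = εσA(T_body⁴ − T_wall⁴).
A = 4πr² = 0.5027 m²; T_body⁴ − T_wall⁴ = 1.630×10⁸ − 9.355×10⁹ = -9.192×10⁹ K⁴.
|P_net| = 0.46·5.67×10⁻⁸·0.5027·9.192×10⁹.

P_net ≈ 121 W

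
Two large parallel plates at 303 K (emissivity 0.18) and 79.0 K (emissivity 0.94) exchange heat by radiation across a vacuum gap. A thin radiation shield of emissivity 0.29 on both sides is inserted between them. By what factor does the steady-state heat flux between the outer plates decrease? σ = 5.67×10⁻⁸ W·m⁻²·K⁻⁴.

factor ≈ 2.05

Without shield: q₀ = σΔ(T⁴)/(1/ε₁+1/ε₂−1) with denominator 5.619.
With shield the two gaps are in series; the resistances add: (1/ε₁+1/ε_s−1)+(1/ε_s+1/ε₂−1) = 8.004+3.512 = 11.52.
Heat-flux ratio q₀/q = 11.52/5.619.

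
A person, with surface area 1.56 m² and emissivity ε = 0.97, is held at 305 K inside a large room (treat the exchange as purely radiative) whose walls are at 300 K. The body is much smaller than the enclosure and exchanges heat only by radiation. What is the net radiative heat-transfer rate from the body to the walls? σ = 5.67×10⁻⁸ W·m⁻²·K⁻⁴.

For a small grey body in a large enclosure: P_net = εσA(T_body⁴ − T_wall⁴).
A = 1.56 m²; T_body⁴ − T_wall⁴ = 8.654×10⁹ − 8.100×10⁹ = 5.537×10⁸ K⁴.
|P_net| = 0.97·5.67×10⁻⁸·1.560·5.537×10⁸.

P_net ≈ 47.5 W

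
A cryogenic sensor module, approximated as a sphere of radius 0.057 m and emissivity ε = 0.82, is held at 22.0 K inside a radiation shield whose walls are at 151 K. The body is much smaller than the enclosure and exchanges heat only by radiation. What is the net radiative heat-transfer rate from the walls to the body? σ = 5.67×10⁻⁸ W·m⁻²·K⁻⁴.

For a small grey body in a large enclosure: P_net = εσA(T_body⁴ − T_wall⁴).
A = 4πr² = 0.04083 m²; T_body⁴ − T_wall⁴ = 2.343×10⁵ − 5.199×10⁸ = -5.197×10⁸ K⁴.
|P_net| = 0.82·5.67×10⁻⁸·0.04083·5.197×10⁸.

P_net ≈ 0.986 W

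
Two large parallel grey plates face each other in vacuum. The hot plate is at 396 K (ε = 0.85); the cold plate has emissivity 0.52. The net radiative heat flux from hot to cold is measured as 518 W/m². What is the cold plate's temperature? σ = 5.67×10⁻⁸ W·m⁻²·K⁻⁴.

T₂ ≈ 271 K

q = σ(T₁⁴ − T₂⁴)/(1/ε₁ + 1/ε₂ − 1); denominator = 2.100.
T₂⁴ = T₁⁴ − q·(1/ε₁+1/ε₂−1)/σ = 2.459×10¹⁰ − 518·2.100/5.67×10⁻⁸
    = 5.410×10⁹ K⁴.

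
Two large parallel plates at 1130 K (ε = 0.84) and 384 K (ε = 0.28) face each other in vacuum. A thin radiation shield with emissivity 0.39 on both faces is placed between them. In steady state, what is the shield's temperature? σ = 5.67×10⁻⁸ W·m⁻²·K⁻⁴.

T_s ≈ 1020 K

In steady state the net flux on the hot side equals that on the cold side.
σ(T₁⁴−T_s⁴)/D₁ = σ(T_s⁴−T₂⁴)/D₂, with D₁ = 1/ε₁+1/ε_s−1 = 2.755, D₂ = 1/ε_s+1/ε₂−1 = 5.136.
Solve for T_s⁴: T_s⁴ = (D₂·T₁⁴ + D₁·T₂⁴)/(D₁+D₂) = 1.069×10¹² K⁴.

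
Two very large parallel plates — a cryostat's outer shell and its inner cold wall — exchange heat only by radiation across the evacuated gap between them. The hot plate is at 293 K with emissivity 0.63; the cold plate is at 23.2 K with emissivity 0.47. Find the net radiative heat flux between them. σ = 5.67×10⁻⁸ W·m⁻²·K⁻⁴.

For two infinite grey parallel plates, q = σ(T₁⁴ − T₂⁴)/(1/ε₁ + 1/ε₂ − 1).
T₁⁴ − T₂⁴ = 7.370×10⁹ − 2.897×10⁵ = 7.370×10⁹ K⁴.
1/ε₁ + 1/ε₂ − 1 = 1.587 + 2.128 − 1 = 2.715.
q = 5.67×10⁻⁸ × 7.370×10⁹ / 2.715.

q ≈ 154 W/m²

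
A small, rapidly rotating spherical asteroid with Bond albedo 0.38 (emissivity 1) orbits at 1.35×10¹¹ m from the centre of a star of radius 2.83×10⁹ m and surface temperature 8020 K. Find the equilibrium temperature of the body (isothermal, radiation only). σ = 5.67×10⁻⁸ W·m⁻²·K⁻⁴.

T ≈ 729 K

The star's surface emits σT_*⁴; at distance d the flux is S = σT_*⁴(R_*/d)².
S = 5.67×10⁻⁸·(8020)⁴·(2.83×10⁹/1.35×10¹¹)² = 1.031×10⁵ W/m².
For an isothermal sphere T⁴ = (1−a)S/(4σ) = 2.818×10¹¹ K⁴.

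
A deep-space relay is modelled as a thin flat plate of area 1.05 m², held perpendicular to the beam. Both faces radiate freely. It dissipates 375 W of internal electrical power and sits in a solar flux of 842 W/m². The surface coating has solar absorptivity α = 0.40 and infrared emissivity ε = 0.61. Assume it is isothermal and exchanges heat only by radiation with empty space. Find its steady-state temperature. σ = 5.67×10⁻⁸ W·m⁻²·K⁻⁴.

At steady state, absorbed solar power + internal power = radiated power.
Absorbed: α·S·A_cross = 0.40·842·1.050 = 353.6 W (cross-section A).
Total input = 353.6 + 375 = 728.6 W.
Radiated: εσ·A_surf·T⁴ with A_surf = 2A = 2.100 m².
T⁴ = 728.6/(0.61·5.67×10⁻⁸·2.100) = 1.003×10¹⁰ K⁴.

T ≈ 316 K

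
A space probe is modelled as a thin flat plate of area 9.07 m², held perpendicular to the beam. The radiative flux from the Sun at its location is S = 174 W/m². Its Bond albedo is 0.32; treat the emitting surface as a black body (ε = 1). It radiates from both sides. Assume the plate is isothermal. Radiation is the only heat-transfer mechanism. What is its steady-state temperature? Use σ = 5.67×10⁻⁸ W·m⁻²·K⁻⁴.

At equilibrium, absorbed power = emitted power.
Absorbing cross-section = A = 9.070 m²; emitting surface = 2A = 18.14 m² (ratio 2).
(1−a)S·A_cross = εσ·A_surf·T⁴  ⇒  T⁴ = (1−a)S/(2σ).
T⁴ = 0.680·174/(2·5.67×10⁻⁸) = 1.043×10⁹ K⁴.
T = (1.043×10⁹)^(1/4).

T ≈ 180 K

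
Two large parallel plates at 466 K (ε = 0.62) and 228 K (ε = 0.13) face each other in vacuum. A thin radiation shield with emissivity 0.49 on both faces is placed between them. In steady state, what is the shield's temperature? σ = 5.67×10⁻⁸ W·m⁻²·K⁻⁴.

In steady state the net flux on the hot side equals that on the cold side.
σ(T₁⁴−T_s⁴)/D₁ = σ(T_s⁴−T₂⁴)/D₂, with D₁ = 1/ε₁+1/ε_s−1 = 2.654, D₂ = 1/ε_s+1/ε₂−1 = 8.733.
Solve for T_s⁴: T_s⁴ = (D₂·T₁⁴ + D₁·T₂⁴)/(D₁+D₂) = 3.680×10¹⁰ K⁴.

T_s ≈ 438 K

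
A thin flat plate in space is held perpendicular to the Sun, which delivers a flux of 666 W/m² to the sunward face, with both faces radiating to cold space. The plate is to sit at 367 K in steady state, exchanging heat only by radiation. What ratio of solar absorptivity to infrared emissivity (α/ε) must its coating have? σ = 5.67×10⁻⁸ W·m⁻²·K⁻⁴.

Balance: αS·A = εσ·2A·T⁴ ⇒ α/ε = 2σT⁴/S.
α/ε = 2·5.67×10⁻⁸·(367)⁴/666 = 2·5.67×10⁻⁸·1.814×10¹⁰/666.

α/ε ≈ 3.09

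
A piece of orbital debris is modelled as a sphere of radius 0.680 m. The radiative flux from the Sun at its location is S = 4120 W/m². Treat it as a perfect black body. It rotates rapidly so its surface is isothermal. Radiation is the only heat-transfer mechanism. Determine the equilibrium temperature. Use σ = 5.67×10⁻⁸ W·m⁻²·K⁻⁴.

T ≈ 367 K

At equilibrium, absorbed power = emitted power.
Absorbing cross-section = πr² = 1.453 m²; emitting surface = 4πr² = 5.811 m² (ratio 4).
S·A_cross = εσ·A_surf·T⁴  ⇒  T⁴ = S/(4σ).
T⁴ = 1.00·4120/(4·5.67×10⁻⁸) = 1.817×10¹⁰ K⁴.
T = (1.817×10¹⁰)^(1/4).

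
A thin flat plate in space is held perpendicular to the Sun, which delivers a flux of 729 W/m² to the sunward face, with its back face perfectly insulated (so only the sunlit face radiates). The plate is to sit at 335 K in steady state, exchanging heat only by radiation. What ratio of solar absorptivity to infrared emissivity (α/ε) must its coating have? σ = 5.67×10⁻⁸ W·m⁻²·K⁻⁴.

Balance: αS·A = εσ·1A·T⁴ ⇒ α/ε = σT⁴/S.
α/ε = 5.67×10⁻⁸·(335)⁴/729 = 5.67×10⁻⁸·1.259×10¹⁰/729.

α/ε ≈ 0.980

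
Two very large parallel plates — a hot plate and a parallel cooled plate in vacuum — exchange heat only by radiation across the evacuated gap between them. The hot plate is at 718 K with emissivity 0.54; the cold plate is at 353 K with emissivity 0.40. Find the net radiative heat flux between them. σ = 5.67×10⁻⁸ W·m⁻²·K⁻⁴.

q ≈ 4230 W/m²

For two infinite grey parallel plates, q = σ(T₁⁴ − T₂⁴)/(1/ε₁ + 1/ε₂ − 1).
T₁⁴ − T₂⁴ = 2.658×10¹¹ − 1.553×10¹⁰ = 2.502×10¹¹ K⁴.
1/ε₁ + 1/ε₂ − 1 = 1.852 + 2.500 − 1 = 3.352.
q = 5.67×10⁻⁸ × 2.502×10¹¹ / 3.352.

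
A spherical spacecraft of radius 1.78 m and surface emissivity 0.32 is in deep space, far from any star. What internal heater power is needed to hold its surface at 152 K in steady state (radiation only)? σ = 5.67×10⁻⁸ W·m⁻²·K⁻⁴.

P ≈ 386 W

P = εσ·4πr²·T⁴.
4πr² = 39.82 m²; T⁴ = 5.338×10⁸ K⁴.
P = 0.32·5.67×10⁻⁸·39.82·5.338×10⁸.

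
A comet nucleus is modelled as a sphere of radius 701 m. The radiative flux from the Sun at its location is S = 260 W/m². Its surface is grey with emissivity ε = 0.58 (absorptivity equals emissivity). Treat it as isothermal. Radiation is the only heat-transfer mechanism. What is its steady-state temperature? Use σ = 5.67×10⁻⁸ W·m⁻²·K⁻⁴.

At equilibrium, absorbed power = emitted power.
Absorbing cross-section = πr² = 1.544×10⁶ m²; emitting surface = 4πr² = 6.175×10⁶ m² (ratio 4).
εS·A_cross = εσ·A_surf·T⁴  ⇒  T⁴ = S/(4σ)   (ε cancels).
T⁴ = 260/(4·5.67×10⁻⁸) = 1.146×10⁹ K⁴.
T = (1.146×10⁹)^(1/4).

T ≈ 184 K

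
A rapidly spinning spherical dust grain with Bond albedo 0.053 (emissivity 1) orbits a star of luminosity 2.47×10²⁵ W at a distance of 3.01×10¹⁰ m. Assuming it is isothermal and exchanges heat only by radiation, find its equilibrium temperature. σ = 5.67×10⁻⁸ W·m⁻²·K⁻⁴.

T ≈ 309 K

First find the stellar flux at distance d: S = L/(4πd²) = 2.47×10²⁵/(4π·(3.01×10¹⁰)²) = 2169 W/m².
For an isothermal sphere, absorbed (1−a)S·πr² = emitted σ·4πr²·T⁴, so T⁴ = (1−a)S/(4σ).
T⁴ = 0.947·2169/(4·5.67×10⁻⁸) = 9.059×10⁹ K⁴.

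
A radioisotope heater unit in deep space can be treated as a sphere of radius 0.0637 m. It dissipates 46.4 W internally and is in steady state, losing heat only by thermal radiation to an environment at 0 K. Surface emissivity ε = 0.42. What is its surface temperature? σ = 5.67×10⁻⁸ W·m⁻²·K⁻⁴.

T ≈ 442 K

Steady state: internal power = radiated power, P = εσA T⁴.
Radiating area A = 4πr² = 0.05099 m².
T⁴ = P/(εσA) = 46.4/(0.42·5.67×10⁻⁸·0.05099) = 3.821×10¹⁰ K⁴.
T = (3.821×10¹⁰)^(1/4).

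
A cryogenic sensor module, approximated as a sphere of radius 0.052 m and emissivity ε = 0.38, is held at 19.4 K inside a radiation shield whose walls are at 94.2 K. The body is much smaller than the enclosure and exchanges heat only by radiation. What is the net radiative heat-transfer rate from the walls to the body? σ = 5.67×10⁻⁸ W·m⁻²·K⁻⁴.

For a small grey body in a large enclosure: P_net = εσA(T_body⁴ − T_wall⁴).
A = 4πr² = 0.03398 m²; T_body⁴ − T_wall⁴ = 1.416×10⁵ − 7.874×10⁷ = -7.860×10⁷ K⁴.
|P_net| = 0.38·5.67×10⁻⁸·0.03398·7.860×10⁷.

P_net ≈ 0.0575 W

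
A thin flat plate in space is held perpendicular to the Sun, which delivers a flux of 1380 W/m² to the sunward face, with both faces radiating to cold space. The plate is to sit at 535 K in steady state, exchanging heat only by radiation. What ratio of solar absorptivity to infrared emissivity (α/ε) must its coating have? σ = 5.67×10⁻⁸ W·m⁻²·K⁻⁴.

Balance: αS·A = εσ·2A·T⁴ ⇒ α/ε = 2σT⁴/S.
α/ε = 2·5.67×10⁻⁸·(535)⁴/1380 = 2·5.67×10⁻⁸·8.192×10¹⁰/1380.

α/ε ≈ 6.73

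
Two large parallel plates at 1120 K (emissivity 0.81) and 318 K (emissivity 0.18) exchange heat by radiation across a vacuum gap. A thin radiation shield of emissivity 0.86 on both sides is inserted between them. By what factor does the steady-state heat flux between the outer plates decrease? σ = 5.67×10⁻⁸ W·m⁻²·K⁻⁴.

factor ≈ 1.23

Without shield: q₀ = σΔ(T⁴)/(1/ε₁+1/ε₂−1) with denominator 5.790.
With shield the two gaps are in series; the resistances add: (1/ε₁+1/ε_s−1)+(1/ε_s+1/ε₂−1) = 1.397+5.718 = 7.116.
Heat-flux ratio q₀/q = 7.116/5.790.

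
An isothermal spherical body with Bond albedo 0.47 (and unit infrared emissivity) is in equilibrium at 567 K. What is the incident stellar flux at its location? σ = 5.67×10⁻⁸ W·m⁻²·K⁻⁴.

(1−a)S·πr² = σ·4πr²·T⁴ ⇒ S = 4σT⁴/(1−a).
S = 4·5.67×10⁻⁸·1.034×10¹¹/0.530.

S ≈ 44200 W/m²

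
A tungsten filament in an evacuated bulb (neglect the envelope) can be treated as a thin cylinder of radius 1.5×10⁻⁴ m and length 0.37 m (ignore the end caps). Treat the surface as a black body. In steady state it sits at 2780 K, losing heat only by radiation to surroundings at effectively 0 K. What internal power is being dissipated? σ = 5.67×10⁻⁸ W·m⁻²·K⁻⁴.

Steady state: P = εσA T⁴.
A = 2πrL = 3.487×10⁻⁴ m²; T⁴ = (2780)⁴ = 5.973×10¹³ K⁴.
P = 1.0 × 5.67×10⁻⁸ × 3.487×10⁻⁴ × 5.973×10¹³.

P ≈ 1180 W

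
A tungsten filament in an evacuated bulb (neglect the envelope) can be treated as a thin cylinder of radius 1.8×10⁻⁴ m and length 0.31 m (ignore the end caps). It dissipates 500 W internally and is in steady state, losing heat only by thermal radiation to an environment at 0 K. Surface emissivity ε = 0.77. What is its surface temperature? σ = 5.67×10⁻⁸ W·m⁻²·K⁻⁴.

T ≈ 2390 K

Steady state: internal power = radiated power, P = εσA T⁴.
Radiating area A = 2πrL = 3.506×10⁻⁴ m².
T⁴ = P/(εσA) = 500/(0.77·5.67×10⁻⁸·3.506×10⁻⁴) = 3.266×10¹³ K⁴.
T = (3.266×10¹³)^(1/4).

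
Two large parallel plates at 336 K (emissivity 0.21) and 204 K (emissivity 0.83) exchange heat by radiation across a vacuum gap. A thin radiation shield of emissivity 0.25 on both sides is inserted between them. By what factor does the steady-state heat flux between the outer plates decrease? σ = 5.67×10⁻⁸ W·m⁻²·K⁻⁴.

Without shield: q₀ = σΔ(T⁴)/(1/ε₁+1/ε₂−1) with denominator 4.967.
With shield the two gaps are in series; the resistances add: (1/ε₁+1/ε_s−1)+(1/ε_s+1/ε₂−1) = 7.762+4.205 = 11.97.
Heat-flux ratio q₀/q = 11.97/4.967.

factor ≈ 2.41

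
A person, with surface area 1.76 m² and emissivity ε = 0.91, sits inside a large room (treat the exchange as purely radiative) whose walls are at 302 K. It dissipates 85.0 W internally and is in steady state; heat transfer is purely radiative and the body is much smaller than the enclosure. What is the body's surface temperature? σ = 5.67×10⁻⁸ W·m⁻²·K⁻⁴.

T ≈ 310 K

For a small grey body in a large enclosure, net radiated power = εσA(T⁴ − T_w⁴).
Steady state: P = εσA(T⁴ − T_w⁴) with A = 1.76 m².
T⁴ = P/(εσA) + T_w⁴ = 85.0/(0.91·5.67×10⁻⁸·1.760) + (302)⁴
    = 9.360×10⁸ + 8.318×10⁹ = 9.254×10⁹ K⁴.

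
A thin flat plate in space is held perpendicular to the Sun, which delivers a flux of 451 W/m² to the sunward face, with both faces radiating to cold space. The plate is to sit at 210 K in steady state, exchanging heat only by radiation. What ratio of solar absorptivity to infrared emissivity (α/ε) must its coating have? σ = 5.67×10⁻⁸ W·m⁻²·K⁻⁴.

Balance: αS·A = εσ·2A·T⁴ ⇒ α/ε = 2σT⁴/S.
α/ε = 2·5.67×10⁻⁸·(210)⁴/451 = 2·5.67×10⁻⁸·1.945×10⁹/451.

α/ε ≈ 0.489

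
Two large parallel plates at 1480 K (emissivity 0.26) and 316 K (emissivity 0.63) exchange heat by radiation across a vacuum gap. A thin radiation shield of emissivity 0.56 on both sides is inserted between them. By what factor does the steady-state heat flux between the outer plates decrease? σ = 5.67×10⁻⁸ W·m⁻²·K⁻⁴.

factor ≈ 1.58

Without shield: q₀ = σΔ(T⁴)/(1/ε₁+1/ε₂−1) with denominator 4.433.
With shield the two gaps are in series; the resistances add: (1/ε₁+1/ε_s−1)+(1/ε_s+1/ε₂−1) = 4.632+2.373 = 7.005.
Heat-flux ratio q₀/q = 7.005/4.433.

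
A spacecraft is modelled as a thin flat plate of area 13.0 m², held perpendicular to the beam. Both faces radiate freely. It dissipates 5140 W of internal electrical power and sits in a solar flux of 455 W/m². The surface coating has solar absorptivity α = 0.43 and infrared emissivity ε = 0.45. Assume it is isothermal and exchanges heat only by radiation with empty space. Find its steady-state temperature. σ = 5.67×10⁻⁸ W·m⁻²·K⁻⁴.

T ≈ 328 K

At steady state, absorbed solar power + internal power = radiated power.
Absorbed: α·S·A_cross = 0.43·455·13.00 = 2543 W (cross-section A).
Total input = 2543 + 5140 = 7683 W.
Radiated: εσ·A_surf·T⁴ with A_surf = 2A = 26.00 m².
T⁴ = 7683/(0.45·5.67×10⁻⁸·26.00) = 1.158×10¹⁰ K⁴.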